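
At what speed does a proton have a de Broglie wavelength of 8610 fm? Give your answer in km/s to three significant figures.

v = 46.0 km/s

p = h/λ = 6.626 × 10⁻³⁴ / 8.610 × 10⁻¹² = 7.696 × 10⁻²³ kg·m/s.
v = p/m = 7.696 × 10⁻²³ / 1.673 × 10⁻²⁷ = 4.60 × 10⁴ m/s = 46.0 km/s.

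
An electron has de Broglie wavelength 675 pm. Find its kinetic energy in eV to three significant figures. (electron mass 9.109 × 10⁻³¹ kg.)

KE = 3.30 eV

p = h/λ = 6.626 × 10⁻³⁴ / 6.750 × 10⁻¹⁰ = 9.816 × 10⁻²⁵ kg·m/s.
KE = p²/(2m) = (9.816 × 10⁻²⁵)² / (2 × 9.109 × 10⁻³¹) = 5.289 × 10⁻¹⁹ J = 3.30 eV.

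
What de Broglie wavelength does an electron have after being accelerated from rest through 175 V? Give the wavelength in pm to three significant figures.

λ = 92.7 pm

KE = eV = 1.602 × 10⁻¹⁹ × 175.0 = 2.804 × 10⁻¹⁷ J.
p = √(2mKE) = √(2 × 9.109 × 10⁻³¹ × 2.804 × 10⁻¹⁷) = 7.147 × 10⁻²⁴ kg·m/s.
λ = h/p = 6.626 × 10⁻³⁴ / 7.147 × 10⁻²⁴ = 9.27 × 10⁻¹¹ m = 92.7 pm.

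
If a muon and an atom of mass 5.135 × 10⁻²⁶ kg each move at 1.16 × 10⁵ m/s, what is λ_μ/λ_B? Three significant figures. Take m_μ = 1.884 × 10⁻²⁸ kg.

λ_μ/λ_B = 273

At fixed v, p = mv so λ = h/(mv) ∝ 1/m.
λ_μ/λ_B = m_B/m_μ = 5.135 × 10⁻²⁶/1.884 × 10⁻²⁸ = 273.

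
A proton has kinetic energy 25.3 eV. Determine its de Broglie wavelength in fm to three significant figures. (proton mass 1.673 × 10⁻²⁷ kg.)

KE = 25.3 eV = 4.053 × 10⁻¹⁸ J.
p = √(2mKE) = √(2 × 1.673 × 10⁻²⁷ × 4.053 × 10⁻¹⁸) = 1.165 × 10⁻²² kg·m/s.
λ = h/p = 6.626 × 10⁻³⁴ / 1.165 × 10⁻²² = 5.69 × 10⁻¹² m = 5690 fm.

λ = 5690 fm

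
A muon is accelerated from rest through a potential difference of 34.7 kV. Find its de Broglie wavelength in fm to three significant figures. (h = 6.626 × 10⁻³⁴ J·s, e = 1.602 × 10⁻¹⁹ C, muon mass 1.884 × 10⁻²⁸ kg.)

KE = eV = 1.602 × 10⁻¹⁹ × 3.470 × 10⁴ = 5.559 × 10⁻¹⁵ J.
p = √(2mKE) = √(2 × 1.884 × 10⁻²⁸ × 5.559 × 10⁻¹⁵) = 1.447 × 10⁻²¹ kg·m/s.
λ = h/p = 6.626 × 10⁻³⁴ / 1.447 × 10⁻²¹ = 4.58 × 10⁻¹³ m = 458 fm.

λ = 458 fm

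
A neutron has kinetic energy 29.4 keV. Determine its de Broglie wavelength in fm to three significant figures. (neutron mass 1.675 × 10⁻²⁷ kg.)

λ = 167 fm

KE = 29.4 keV = 4.710 × 10⁻¹⁵ J.
p = √(2mKE) = √(2 × 1.675 × 10⁻²⁷ × 4.710 × 10⁻¹⁵) = 3.972 × 10⁻²¹ kg·m/s.
λ = h/p = 6.626 × 10⁻³⁴ / 3.972 × 10⁻²¹ = 1.67 × 10⁻¹³ m = 167 fm.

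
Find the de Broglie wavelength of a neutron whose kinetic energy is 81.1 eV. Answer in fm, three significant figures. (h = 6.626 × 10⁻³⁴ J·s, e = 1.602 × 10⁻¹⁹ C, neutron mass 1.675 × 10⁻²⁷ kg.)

KE = 81.1 eV = 1.299 × 10⁻¹⁷ J.
p = √(2mKE) = √(2 × 1.675 × 10⁻²⁷ × 1.299 × 10⁻¹⁷) = 2.086 × 10⁻²² kg·m/s.
λ = h/p = 6.626 × 10⁻³⁴ / 2.086 × 10⁻²² = 3.18 × 10⁻¹² m = 3180 fm.

λ = 3180 fm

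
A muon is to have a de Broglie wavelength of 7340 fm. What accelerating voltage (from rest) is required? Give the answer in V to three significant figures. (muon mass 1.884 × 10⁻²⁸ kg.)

p = h/λ = 6.626 × 10⁻³⁴ / 7.340 × 10⁻¹² = 9.027 × 10⁻²³ kg·m/s.
KE = p²/(2m) = 2.163 × 10⁻¹⁷ J.
V = KE/e = 2.163 × 10⁻¹⁷ / (1.602 × 10⁻¹⁹) = 135 V.

V = 135 V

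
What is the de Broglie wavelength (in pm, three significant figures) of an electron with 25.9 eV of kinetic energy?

KE = 25.9 eV = 4.149 × 10⁻¹⁸ J.
p = √(2mKE) = √(2 × 9.109 × 10⁻³¹ × 4.149 × 10⁻¹⁸) = 2.749 × 10⁻²⁴ kg·m/s.
λ = h/p = 6.626 × 10⁻³⁴ / 2.749 × 10⁻²⁴ = 2.41 × 10⁻¹⁰ m = 241 pm.

λ = 241 pm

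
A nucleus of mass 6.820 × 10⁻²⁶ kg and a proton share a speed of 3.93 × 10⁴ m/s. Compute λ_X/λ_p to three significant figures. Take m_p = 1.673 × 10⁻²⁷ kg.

At fixed v, p = mv so λ = h/(mv) ∝ 1/m.
λ_X/λ_p = m_p/m_X = 1.673 × 10⁻²⁷/6.820 × 10⁻²⁶ = 0.0245.

λ_X/λ_p = 0.0245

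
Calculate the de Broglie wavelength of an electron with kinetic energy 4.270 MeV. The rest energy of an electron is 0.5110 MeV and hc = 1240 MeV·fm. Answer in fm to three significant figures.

λ = 261 fm

Total energy E = KE + m₀c² = 4.270 + 0.5110 = 4.7810 MeV.
(pc)² = E² − (m₀c²)² = (4.7810)² − (0.5110)² = 22.60 MeV², so pc = 4.754 MeV.
λ = hc/(pc) = 1240 MeV·fm / 4.754 MeV = 261 fm.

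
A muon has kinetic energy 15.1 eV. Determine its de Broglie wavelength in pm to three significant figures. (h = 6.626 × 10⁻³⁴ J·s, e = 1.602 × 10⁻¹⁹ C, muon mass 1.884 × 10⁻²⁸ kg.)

KE = 15.1 eV = 2.419 × 10⁻¹⁸ J.
p = √(2mKE) = √(2 × 1.884 × 10⁻²⁸ × 2.419 × 10⁻¹⁸) = 3.019 × 10⁻²³ kg·m/s.
λ = h/p = 6.626 × 10⁻³⁴ / 3.019 × 10⁻²³ = 2.19 × 10⁻¹¹ m = 21.9 pm.

λ = 21.9 pm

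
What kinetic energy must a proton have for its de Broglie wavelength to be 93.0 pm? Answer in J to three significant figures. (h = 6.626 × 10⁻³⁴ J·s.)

KE = 1.52 × 10⁻²⁰ J

p = h/λ = 6.626 × 10⁻³⁴ / 9.300 × 10⁻¹¹ = 7.125 × 10⁻²⁴ kg·m/s.
KE = p²/(2m) = (7.125 × 10⁻²⁴)² / (2 × 1.673 × 10⁻²⁷) = 1.517 × 10⁻²⁰ J = 1.52 × 10⁻²⁰ J.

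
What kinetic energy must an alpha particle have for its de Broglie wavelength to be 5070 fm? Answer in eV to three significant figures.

p = h/λ = 6.626 × 10⁻³⁴ / 5.070 × 10⁻¹² = 1.307 × 10⁻²² kg·m/s.
KE = p²/(2m) = (1.307 × 10⁻²²)² / (2 × 6.645 × 10⁻²⁷) = 1.285 × 10⁻¹⁸ J = 8.02 eV.

KE = 8.02 eV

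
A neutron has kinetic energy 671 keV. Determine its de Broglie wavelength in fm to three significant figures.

KE = 671 keV = 1.075 × 10⁻¹³ J.
p = √(2mKE) = √(2 × 1.675 × 10⁻²⁷ × 1.075 × 10⁻¹³) = 1.898 × 10⁻²⁰ kg·m/s.
λ = h/p = 6.626 × 10⁻³⁴ / 1.898 × 10⁻²⁰ = 3.49 × 10⁻¹⁴ m = 34.9 fm.

λ = 34.9 fm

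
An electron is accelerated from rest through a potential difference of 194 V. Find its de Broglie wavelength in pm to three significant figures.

KE = eV = 1.602 × 10⁻¹⁹ × 194.0 = 3.108 × 10⁻¹⁷ J.
p = √(2mKE) = √(2 × 9.109 × 10⁻³¹ × 3.108 × 10⁻¹⁷) = 7.525 × 10⁻²⁴ kg·m/s.
λ = h/p = 6.626 × 10⁻³⁴ / 7.525 × 10⁻²⁴ = 8.81 × 10⁻¹¹ m = 88.1 pm.

λ = 88.1 pm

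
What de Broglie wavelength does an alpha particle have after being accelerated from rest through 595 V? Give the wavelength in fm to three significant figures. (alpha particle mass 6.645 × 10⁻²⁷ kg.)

λ = 416 fm

KE = 2eV = 2 × 1.602 × 10⁻¹⁹ × 595.0 = 1.906 × 10⁻¹⁶ J.
p = √(2mKE) = √(2 × 6.645 × 10⁻²⁷ × 1.906 × 10⁻¹⁶) = 1.592 × 10⁻²¹ kg·m/s.
λ = h/p = 6.626 × 10⁻³⁴ / 1.592 × 10⁻²¹ = 4.16 × 10⁻¹³ m = 416 fm.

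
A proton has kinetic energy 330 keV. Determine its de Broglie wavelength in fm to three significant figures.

λ = 49.8 fm

KE = 330 keV = 5.287 × 10⁻¹⁴ J.
p = √(2mKE) = √(2 × 1.673 × 10⁻²⁷ × 5.287 × 10⁻¹⁴) = 1.330 × 10⁻²⁰ kg·m/s.
λ = h/p = 6.626 × 10⁻³⁴ / 1.330 × 10⁻²⁰ = 4.98 × 10⁻¹⁴ m = 49.8 fm.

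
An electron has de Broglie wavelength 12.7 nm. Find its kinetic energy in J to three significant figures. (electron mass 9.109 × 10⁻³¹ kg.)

KE = 1.49 × 10⁻²¹ J

p = h/λ = 6.626 × 10⁻³⁴ / 1.270 × 10⁻⁸ = 5.217 × 10⁻²⁶ kg·m/s.
KE = p²/(2m) = (5.217 × 10⁻²⁶)² / (2 × 9.109 × 10⁻³¹) = 1.494 × 10⁻²¹ J = 1.49 × 10⁻²¹ J.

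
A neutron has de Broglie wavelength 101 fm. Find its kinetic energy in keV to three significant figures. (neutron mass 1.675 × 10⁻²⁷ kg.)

KE = 80.2 keV

p = h/λ = 6.626 × 10⁻³⁴ / 1.010 × 10⁻¹³ = 6.560 × 10⁻²¹ kg·m/s.
KE = p²/(2m) = (6.560 × 10⁻²¹)² / (2 × 1.675 × 10⁻²⁷) = 1.285 × 10⁻¹⁴ J = 80.2 keV.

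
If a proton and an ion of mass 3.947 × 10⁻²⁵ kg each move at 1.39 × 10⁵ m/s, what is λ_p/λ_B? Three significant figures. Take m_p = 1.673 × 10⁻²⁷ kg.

At fixed v, p = mv so λ = h/(mv) ∝ 1/m.
λ_p/λ_B = m_B/m_p = 3.947 × 10⁻²⁵/1.673 × 10⁻²⁷ = 236.

λ_p/λ_B = 236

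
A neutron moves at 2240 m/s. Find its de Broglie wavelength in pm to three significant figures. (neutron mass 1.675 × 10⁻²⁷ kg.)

p = mv = 1.675 × 10⁻²⁷ × 2240 = 3.752 × 10⁻²⁴ kg·m/s.
λ = h/p = 6.626 × 10⁻³⁴ / 3.752 × 10⁻²⁴ = 1.77 × 10⁻¹⁰ m = 177 pm.

λ = 177 pm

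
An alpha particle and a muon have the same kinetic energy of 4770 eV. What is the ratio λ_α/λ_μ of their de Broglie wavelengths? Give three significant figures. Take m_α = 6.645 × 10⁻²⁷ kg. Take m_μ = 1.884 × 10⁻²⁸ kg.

λ_α/λ_μ = 0.168

At fixed KE, p = √(2mKE) so λ = h/p ∝ 1/√m.
λ_α/λ_μ = √(m_μ/m_α) = √(1.884 × 10⁻²⁸/6.645 × 10⁻²⁷) = √(0.02835) = 0.168.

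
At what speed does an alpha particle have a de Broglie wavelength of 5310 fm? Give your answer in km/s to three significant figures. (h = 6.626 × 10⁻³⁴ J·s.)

p = h/λ = 6.626 × 10⁻³⁴ / 5.310 × 10⁻¹² = 1.248 × 10⁻²² kg·m/s.
v = p/m = 1.248 × 10⁻²² / 6.645 × 10⁻²⁷ = 1.88 × 10⁴ m/s = 18.8 km/s.

v = 18.8 km/s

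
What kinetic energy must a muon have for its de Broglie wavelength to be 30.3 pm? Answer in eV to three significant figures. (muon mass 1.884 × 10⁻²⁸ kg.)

KE = 7.92 eV

p = h/λ = 6.626 × 10⁻³⁴ / 3.030 × 10⁻¹¹ = 2.187 × 10⁻²³ kg·m/s.
KE = p²/(2m) = (2.187 × 10⁻²³)² / (2 × 1.884 × 10⁻²⁸) = 1.269 × 10⁻¹⁸ J = 7.92 eV.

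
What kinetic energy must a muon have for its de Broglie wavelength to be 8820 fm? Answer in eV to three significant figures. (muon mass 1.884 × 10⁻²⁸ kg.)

p = h/λ = 6.626 × 10⁻³⁴ / 8.820 × 10⁻¹² = 7.512 × 10⁻²³ kg·m/s.
KE = p²/(2m) = (7.512 × 10⁻²³)² / (2 × 1.884 × 10⁻²⁸) = 1.498 × 10⁻¹⁷ J = 93.5 eV.

KE = 93.5 eV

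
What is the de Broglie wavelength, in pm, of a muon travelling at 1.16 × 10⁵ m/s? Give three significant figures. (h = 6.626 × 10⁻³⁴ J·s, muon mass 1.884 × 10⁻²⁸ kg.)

p = mv = 1.884 × 10⁻²⁸ × 1.16 × 10⁵ = 2.185 × 10⁻²³ kg·m/s.
λ = h/p = 6.626 × 10⁻³⁴ / 2.185 × 10⁻²³ = 3.03 × 10⁻¹¹ m = 30.3 pm.

λ = 30.3 pm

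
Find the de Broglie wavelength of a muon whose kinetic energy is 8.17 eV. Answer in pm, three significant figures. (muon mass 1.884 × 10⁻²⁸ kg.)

KE = 8.17 eV = 1.309 × 10⁻¹⁸ J.
p = √(2mKE) = √(2 × 1.884 × 10⁻²⁸ × 1.309 × 10⁻¹⁸) = 2.221 × 10⁻²³ kg·m/s.
λ = h/p = 6.626 × 10⁻³⁴ / 2.221 × 10⁻²³ = 2.98 × 10⁻¹¹ m = 29.8 pm.

λ = 29.8 pm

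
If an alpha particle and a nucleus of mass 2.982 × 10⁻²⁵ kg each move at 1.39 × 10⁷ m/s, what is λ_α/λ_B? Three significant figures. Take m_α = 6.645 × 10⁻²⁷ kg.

λ_α/λ_B = 44.9

At fixed v, p = mv so λ = h/(mv) ∝ 1/m.
λ_α/λ_B = m_B/m_α = 2.982 × 10⁻²⁵/6.645 × 10⁻²⁷ = 44.9.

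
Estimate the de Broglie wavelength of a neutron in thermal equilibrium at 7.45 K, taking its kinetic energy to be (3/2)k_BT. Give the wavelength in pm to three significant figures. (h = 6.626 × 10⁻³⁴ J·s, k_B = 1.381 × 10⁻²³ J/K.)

KE = (3/2)k_BT = 1.5 × 1.381 × 10⁻²³ × 7.45 = 1.543 × 10⁻²² J.
p = √(2mKE) = √(2 × 1.675 × 10⁻²⁷ × 1.543 × 10⁻²²) = 7.190 × 10⁻²⁵ kg·m/s.
λ = h/p = 9.22 × 10⁻¹⁰ m = 922 pm.

λ = 922 pm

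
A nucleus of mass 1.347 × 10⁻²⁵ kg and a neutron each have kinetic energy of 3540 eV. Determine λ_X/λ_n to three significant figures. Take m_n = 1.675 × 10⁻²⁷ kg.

At fixed KE, p = √(2mKE) so λ = h/p ∝ 1/√m.
λ_X/λ_n = √(m_n/m_X) = √(1.675 × 10⁻²⁷/1.347 × 10⁻²⁵) = √(0.01244) = 0.112.

λ_X/λ_n = 0.112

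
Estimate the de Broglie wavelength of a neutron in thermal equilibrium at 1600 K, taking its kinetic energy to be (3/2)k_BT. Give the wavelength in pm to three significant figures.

λ = 62.9 pm

KE = (3/2)k_BT = 1.5 × 1.381 × 10⁻²³ × 1600 = 3.314 × 10⁻²⁰ J.
p = √(2mKE) = √(2 × 1.675 × 10⁻²⁷ × 3.314 × 10⁻²⁰) = 1.054 × 10⁻²³ kg·m/s.
λ = h/p = 6.29 × 10⁻¹¹ m = 62.9 pm.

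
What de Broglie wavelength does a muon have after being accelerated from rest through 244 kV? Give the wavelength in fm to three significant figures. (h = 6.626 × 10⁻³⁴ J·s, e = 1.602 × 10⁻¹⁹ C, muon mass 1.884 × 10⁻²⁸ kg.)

λ = 173 fm

KE = eV = 1.602 × 10⁻¹⁹ × 2.440 × 10⁵ = 3.909 × 10⁻¹⁴ J.
p = √(2mKE) = √(2 × 1.884 × 10⁻²⁸ × 3.909 × 10⁻¹⁴) = 3.838 × 10⁻²¹ kg·m/s.
λ = h/p = 6.626 × 10⁻³⁴ / 3.838 × 10⁻²¹ = 1.73 × 10⁻¹³ m = 173 fm.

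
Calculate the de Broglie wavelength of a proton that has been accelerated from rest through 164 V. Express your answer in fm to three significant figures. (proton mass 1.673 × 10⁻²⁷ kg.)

KE = eV = 1.602 × 10⁻¹⁹ × 164.0 = 2.627 × 10⁻¹⁷ J.
p = √(2mKE) = √(2 × 1.673 × 10⁻²⁷ × 2.627 × 10⁻¹⁷) = 2.965 × 10⁻²² kg·m/s.
λ = h/p = 6.626 × 10⁻³⁴ / 2.965 × 10⁻²² = 2.23 × 10⁻¹² m = 2230 fm.

λ = 2230 fm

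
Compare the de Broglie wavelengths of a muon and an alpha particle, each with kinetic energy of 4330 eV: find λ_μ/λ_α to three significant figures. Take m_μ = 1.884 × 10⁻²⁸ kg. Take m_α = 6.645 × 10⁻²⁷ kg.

At fixed KE, p = √(2mKE) so λ = h/p ∝ 1/√m.
λ_μ/λ_α = √(m_α/m_μ) = √(6.645 × 10⁻²⁷/1.884 × 10⁻²⁸) = √(35.27) = 5.94.

λ_μ/λ_α = 5.94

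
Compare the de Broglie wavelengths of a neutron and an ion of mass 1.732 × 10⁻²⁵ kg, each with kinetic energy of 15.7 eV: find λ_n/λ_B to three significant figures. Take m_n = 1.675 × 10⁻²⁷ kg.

λ_n/λ_B = 10.2

At fixed KE, p = √(2mKE) so λ = h/p ∝ 1/√m.
λ_n/λ_B = √(m_B/m_n) = √(1.732 × 10⁻²⁵/1.675 × 10⁻²⁷) = √(103.4) = 10.2.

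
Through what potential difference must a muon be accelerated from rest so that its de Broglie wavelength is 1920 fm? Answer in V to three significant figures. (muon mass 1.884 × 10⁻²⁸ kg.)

V = 1970 V

p = h/λ = 6.626 × 10⁻³⁴ / 1.920 × 10⁻¹² = 3.451 × 10⁻²² kg·m/s.
KE = p²/(2m) = 3.161 × 10⁻¹⁶ J.
V = KE/e = 3.161 × 10⁻¹⁶ / (1.602 × 10⁻¹⁹) = 1970 V.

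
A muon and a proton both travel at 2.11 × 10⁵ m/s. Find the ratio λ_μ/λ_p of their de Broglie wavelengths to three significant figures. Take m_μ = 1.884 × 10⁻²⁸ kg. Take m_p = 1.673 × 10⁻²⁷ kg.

λ_μ/λ_p = 8.88

At fixed v, p = mv so λ = h/(mv) ∝ 1/m.
λ_μ/λ_p = m_p/m_μ = 1.673 × 10⁻²⁷/1.884 × 10⁻²⁸ = 8.88.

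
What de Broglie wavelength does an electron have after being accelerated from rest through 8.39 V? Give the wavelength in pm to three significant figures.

KE = eV = 1.602 × 10⁻¹⁹ × 8.390 = 1.344 × 10⁻¹⁸ J.
p = √(2mKE) = √(2 × 9.109 × 10⁻³¹ × 1.344 × 10⁻¹⁸) = 1.565 × 10⁻²⁴ kg·m/s.
λ = h/p = 6.626 × 10⁻³⁴ / 1.565 × 10⁻²⁴ = 4.23 × 10⁻¹⁰ m = 423 pm.

λ = 423 pm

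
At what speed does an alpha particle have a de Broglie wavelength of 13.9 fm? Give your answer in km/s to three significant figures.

p = h/λ = 6.626 × 10⁻³⁴ / 1.390 × 10⁻¹⁴ = 4.767 × 10⁻²⁰ kg·m/s.
v = p/m = 4.767 × 10⁻²⁰ / 6.645 × 10⁻²⁷ = 7.17 × 10⁶ m/s = 7170 km/s.

v = 7170 km/s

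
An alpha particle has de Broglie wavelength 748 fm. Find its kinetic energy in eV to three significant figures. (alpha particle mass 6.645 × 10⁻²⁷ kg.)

KE = 369 eV

p = h/λ = 6.626 × 10⁻³⁴ / 7.480 × 10⁻¹³ = 8.858 × 10⁻²² kg·m/s.
KE = p²/(2m) = (8.858 × 10⁻²²)² / (2 × 6.645 × 10⁻²⁷) = 5.904 × 10⁻¹⁷ J = 369 eV.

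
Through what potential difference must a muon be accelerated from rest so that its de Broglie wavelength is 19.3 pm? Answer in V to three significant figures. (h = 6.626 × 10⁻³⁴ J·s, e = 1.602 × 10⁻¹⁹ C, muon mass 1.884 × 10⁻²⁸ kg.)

V = 19.5 V

p = h/λ = 6.626 × 10⁻³⁴ / 1.930 × 10⁻¹¹ = 3.433 × 10⁻²³ kg·m/s.
KE = p²/(2m) = 3.128 × 10⁻¹⁸ J.
V = KE/e = 3.128 × 10⁻¹⁸ / (1.602 × 10⁻¹⁹) = 19.5 V.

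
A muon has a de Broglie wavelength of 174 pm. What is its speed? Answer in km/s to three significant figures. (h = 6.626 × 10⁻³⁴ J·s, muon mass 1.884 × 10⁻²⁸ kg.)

v = 20.2 km/s

p = h/λ = 6.626 × 10⁻³⁴ / 1.740 × 10⁻¹⁰ = 3.808 × 10⁻²⁴ kg·m/s.
v = p/m = 3.808 × 10⁻²⁴ / 1.884 × 10⁻²⁸ = 2.02 × 10⁴ m/s = 20.2 km/s.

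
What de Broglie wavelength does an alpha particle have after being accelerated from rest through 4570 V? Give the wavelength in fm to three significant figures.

KE = 2eV = 2 × 1.602 × 10⁻¹⁹ × 4570 = 1.464 × 10⁻¹⁵ J.
p = √(2mKE) = √(2 × 6.645 × 10⁻²⁷ × 1.464 × 10⁻¹⁵) = 4.411 × 10⁻²¹ kg·m/s.
λ = h/p = 6.626 × 10⁻³⁴ / 4.411 × 10⁻²¹ = 1.50 × 10⁻¹³ m = 150 fm.

λ = 150 fm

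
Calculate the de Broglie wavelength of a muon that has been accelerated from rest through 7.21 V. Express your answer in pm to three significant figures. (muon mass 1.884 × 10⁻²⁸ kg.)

λ = 31.8 pm

KE = eV = 1.602 × 10⁻¹⁹ × 7.210 = 1.155 × 10⁻¹⁸ J.
p = √(2mKE) = √(2 × 1.884 × 10⁻²⁸ × 1.155 × 10⁻¹⁸) = 2.086 × 10⁻²³ kg·m/s.
λ = h/p = 6.626 × 10⁻³⁴ / 2.086 × 10⁻²³ = 3.18 × 10⁻¹¹ m = 31.8 pm.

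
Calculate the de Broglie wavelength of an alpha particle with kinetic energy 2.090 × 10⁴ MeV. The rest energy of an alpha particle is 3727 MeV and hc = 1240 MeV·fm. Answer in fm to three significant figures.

λ = 0.0509 fm

Total energy E = KE + m₀c² = 2.090 × 10⁴ + 3727 = 24627 MeV.
(pc)² = E² − (m₀c²)² = (24627)² − (3727)² = 5.926 × 10⁸ MeV², so pc = 2.434 × 10⁴ MeV.
λ = hc/(pc) = 1240 MeV·fm / 2.434 × 10⁴ MeV = 0.0509 fm.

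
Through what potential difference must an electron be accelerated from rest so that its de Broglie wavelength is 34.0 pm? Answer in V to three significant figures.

V = 1300 V

p = h/λ = 6.626 × 10⁻³⁴ / 3.400 × 10⁻¹¹ = 1.949 × 10⁻²³ kg·m/s.
KE = p²/(2m) = 2.085 × 10⁻¹⁶ J.
V = KE/e = 2.085 × 10⁻¹⁶ / (1.602 × 10⁻¹⁹) = 1300 V.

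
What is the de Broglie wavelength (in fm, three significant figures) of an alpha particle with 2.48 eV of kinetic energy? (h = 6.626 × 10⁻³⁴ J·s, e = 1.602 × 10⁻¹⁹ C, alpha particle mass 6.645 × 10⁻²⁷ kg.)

λ = 9120 fm

KE = 2.48 eV = 3.973 × 10⁻¹⁹ J.
p = √(2mKE) = √(2 × 6.645 × 10⁻²⁷ × 3.973 × 10⁻¹⁹) = 7.266 × 10⁻²³ kg·m/s.
λ = h/p = 6.626 × 10⁻³⁴ / 7.266 × 10⁻²³ = 9.12 × 10⁻¹² m = 9120 fm.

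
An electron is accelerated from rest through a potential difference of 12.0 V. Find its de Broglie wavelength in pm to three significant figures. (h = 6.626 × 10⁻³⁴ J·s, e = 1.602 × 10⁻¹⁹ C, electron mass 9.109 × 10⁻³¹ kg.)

KE = eV = 1.602 × 10⁻¹⁹ × 12.00 = 1.922 × 10⁻¹⁸ J.
p = √(2mKE) = √(2 × 9.109 × 10⁻³¹ × 1.922 × 10⁻¹⁸) = 1.871 × 10⁻²⁴ kg·m/s.
λ = h/p = 6.626 × 10⁻³⁴ / 1.871 × 10⁻²⁴ = 3.54 × 10⁻¹⁰ m = 354 pm.

λ = 354 pm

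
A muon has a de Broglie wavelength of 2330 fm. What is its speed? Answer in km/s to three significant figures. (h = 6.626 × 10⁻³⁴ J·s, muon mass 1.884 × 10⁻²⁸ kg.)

v = 1510 km/s

p = h/λ = 6.626 × 10⁻³⁴ / 2.330 × 10⁻¹² = 2.844 × 10⁻²² kg·m/s.
v = p/m = 2.844 × 10⁻²² / 1.884 × 10⁻²⁸ = 1.51 × 10⁶ m/s = 1510 km/s.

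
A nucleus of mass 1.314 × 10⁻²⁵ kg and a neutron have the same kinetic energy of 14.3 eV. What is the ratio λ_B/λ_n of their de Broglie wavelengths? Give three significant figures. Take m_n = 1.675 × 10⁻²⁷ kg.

At fixed KE, p = √(2mKE) so λ = h/p ∝ 1/√m.
λ_B/λ_n = √(m_n/m_B) = √(1.675 × 10⁻²⁷/1.314 × 10⁻²⁵) = √(0.01275) = 0.113.

λ_B/λ_n = 0.113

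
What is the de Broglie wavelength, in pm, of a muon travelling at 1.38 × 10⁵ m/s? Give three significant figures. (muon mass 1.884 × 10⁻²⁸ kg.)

p = mv = 1.884 × 10⁻²⁸ × 1.38 × 10⁵ = 2.600 × 10⁻²³ kg·m/s.
λ = h/p = 6.626 × 10⁻³⁴ / 2.600 × 10⁻²³ = 2.55 × 10⁻¹¹ m = 25.5 pm.

λ = 25.5 pm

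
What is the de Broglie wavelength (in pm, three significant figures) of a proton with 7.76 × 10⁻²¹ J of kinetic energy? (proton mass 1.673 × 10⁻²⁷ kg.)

p = √(2mKE) = √(2 × 1.673 × 10⁻²⁷ × 7.760 × 10⁻²¹) = 5.096 × 10⁻²⁴ kg·m/s.
λ = h/p = 6.626 × 10⁻³⁴ / 5.096 × 10⁻²⁴ = 1.30 × 10⁻¹⁰ m = 130 pm.

λ = 130 pm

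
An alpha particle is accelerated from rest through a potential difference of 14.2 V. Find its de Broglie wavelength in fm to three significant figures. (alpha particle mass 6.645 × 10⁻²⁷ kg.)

λ = 2690 fm

KE = 2eV = 2 × 1.602 × 10⁻¹⁹ × 14.20 = 4.550 × 10⁻¹⁸ J.
p = √(2mKE) = √(2 × 6.645 × 10⁻²⁷ × 4.550 × 10⁻¹⁸) = 2.459 × 10⁻²² kg·m/s.
λ = h/p = 6.626 × 10⁻³⁴ / 2.459 × 10⁻²² = 2.69 × 10⁻¹² m = 2690 fm.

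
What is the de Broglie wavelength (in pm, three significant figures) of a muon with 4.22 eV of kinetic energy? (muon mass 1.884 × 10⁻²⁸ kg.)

KE = 4.22 eV = 6.760 × 10⁻¹⁹ J.
p = √(2mKE) = √(2 × 1.884 × 10⁻²⁸ × 6.760 × 10⁻¹⁹) = 1.596 × 10⁻²³ kg·m/s.
λ = h/p = 6.626 × 10⁻³⁴ / 1.596 × 10⁻²³ = 4.15 × 10⁻¹¹ m = 41.5 pm.

λ = 41.5 pm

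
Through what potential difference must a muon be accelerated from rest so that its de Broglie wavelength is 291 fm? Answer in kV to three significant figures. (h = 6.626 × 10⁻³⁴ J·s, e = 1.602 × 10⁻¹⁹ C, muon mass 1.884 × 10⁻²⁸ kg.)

p = h/λ = 6.626 × 10⁻³⁴ / 2.910 × 10⁻¹³ = 2.277 × 10⁻²¹ kg·m/s.
KE = p²/(2m) = 1.376 × 10⁻¹⁴ J.
V = KE/e = 1.376 × 10⁻¹⁴ / (1.602 × 10⁻¹⁹) = 85.9 kV.

V = 85.9 kV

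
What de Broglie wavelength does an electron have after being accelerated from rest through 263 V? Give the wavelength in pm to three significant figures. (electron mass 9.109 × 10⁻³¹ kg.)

λ = 75.6 pm

KE = eV = 1.602 × 10⁻¹⁹ × 263.0 = 4.213 × 10⁻¹⁷ J.
p = √(2mKE) = √(2 × 9.109 × 10⁻³¹ × 4.213 × 10⁻¹⁷) = 8.761 × 10⁻²⁴ kg·m/s.
λ = h/p = 6.626 × 10⁻³⁴ / 8.761 × 10⁻²⁴ = 7.56 × 10⁻¹¹ m = 75.6 pm.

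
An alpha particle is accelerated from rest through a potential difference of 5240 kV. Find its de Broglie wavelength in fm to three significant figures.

KE = 2eV = 2 × 1.602 × 10⁻¹⁹ × 5.240 × 10⁶ = 1.679 × 10⁻¹² J.
p = √(2mKE) = √(2 × 6.645 × 10⁻²⁷ × 1.679 × 10⁻¹²) = 1.494 × 10⁻¹⁹ kg·m/s.
λ = h/p = 6.626 × 10⁻³⁴ / 1.494 × 10⁻¹⁹ = 4.44 × 10⁻¹⁵ m = 4.44 fm.

λ = 4.44 fm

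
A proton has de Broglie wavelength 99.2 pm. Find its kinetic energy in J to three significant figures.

KE = 1.33 × 10⁻²⁰ J

p = h/λ = 6.626 × 10⁻³⁴ / 9.920 × 10⁻¹¹ = 6.679 × 10⁻²⁴ kg·m/s.
KE = p²/(2m) = (6.679 × 10⁻²⁴)² / (2 × 1.673 × 10⁻²⁷) = 1.333 × 10⁻²⁰ J = 1.33 × 10⁻²⁰ J.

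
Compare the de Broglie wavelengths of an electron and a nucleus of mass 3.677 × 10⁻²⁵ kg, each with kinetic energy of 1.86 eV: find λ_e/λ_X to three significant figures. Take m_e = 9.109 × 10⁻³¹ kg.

At fixed KE, p = √(2mKE) so λ = h/p ∝ 1/√m.
λ_e/λ_X = √(m_X/m_e) = √(3.677 × 10⁻²⁵/9.109 × 10⁻³¹) = √(4.037 × 10⁵) = 635.

λ_e/λ_X = 635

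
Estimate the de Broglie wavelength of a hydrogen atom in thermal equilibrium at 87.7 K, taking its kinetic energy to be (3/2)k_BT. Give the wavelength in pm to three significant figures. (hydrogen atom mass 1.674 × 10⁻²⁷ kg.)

KE = (3/2)k_BT = 1.5 × 1.381 × 10⁻²³ × 87.7 = 1.817 × 10⁻²¹ J.
p = √(2mKE) = √(2 × 1.674 × 10⁻²⁷ × 1.817 × 10⁻²¹) = 2.466 × 10⁻²⁴ kg·m/s.
λ = h/p = 2.69 × 10⁻¹⁰ m = 269 pm.

λ = 269 pm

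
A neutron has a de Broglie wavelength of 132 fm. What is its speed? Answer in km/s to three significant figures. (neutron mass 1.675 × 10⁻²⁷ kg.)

v = 3000 km/s

p = h/λ = 6.626 × 10⁻³⁴ / 1.320 × 10⁻¹³ = 5.020 × 10⁻²¹ kg·m/s.
v = p/m = 5.020 × 10⁻²¹ / 1.675 × 10⁻²⁷ = 3.00 × 10⁶ m/s = 3000 km/s.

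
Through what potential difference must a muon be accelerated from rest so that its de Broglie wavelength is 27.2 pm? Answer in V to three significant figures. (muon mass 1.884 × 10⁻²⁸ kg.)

p = h/λ = 6.626 × 10⁻³⁴ / 2.720 × 10⁻¹¹ = 2.436 × 10⁻²³ kg·m/s.
KE = p²/(2m) = 1.575 × 10⁻¹⁸ J.
V = KE/e = 1.575 × 10⁻¹⁸ / (1.602 × 10⁻¹⁹) = 9.83 V.

V = 9.83 V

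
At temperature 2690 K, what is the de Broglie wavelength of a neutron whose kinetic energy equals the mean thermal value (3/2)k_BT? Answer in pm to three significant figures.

λ = 48.5 pm

KE = (3/2)k_BT = 1.5 × 1.381 × 10⁻²³ × 2690 = 5.572 × 10⁻²⁰ J.
p = √(2mKE) = √(2 × 1.675 × 10⁻²⁷ × 5.572 × 10⁻²⁰) = 1.366 × 10⁻²³ kg·m/s.
λ = h/p = 4.85 × 10⁻¹¹ m = 48.5 pm.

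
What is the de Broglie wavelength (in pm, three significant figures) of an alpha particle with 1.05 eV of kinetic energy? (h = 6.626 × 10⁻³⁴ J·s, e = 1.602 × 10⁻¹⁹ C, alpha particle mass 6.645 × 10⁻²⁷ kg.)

λ = 14.0 pm

KE = 1.05 eV = 1.682 × 10⁻¹⁹ J.
p = √(2mKE) = √(2 × 6.645 × 10⁻²⁷ × 1.682 × 10⁻¹⁹) = 4.728 × 10⁻²³ kg·m/s.
λ = h/p = 6.626 × 10⁻³⁴ / 4.728 × 10⁻²³ = 1.40 × 10⁻¹¹ m = 14.0 pm.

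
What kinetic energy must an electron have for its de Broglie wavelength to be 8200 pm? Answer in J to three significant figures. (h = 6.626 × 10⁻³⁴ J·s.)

p = h/λ = 6.626 × 10⁻³⁴ / 8.200 × 10⁻⁹ = 8.080 × 10⁻²⁶ kg·m/s.
KE = p²/(2m) = (8.080 × 10⁻²⁶)² / (2 × 9.109 × 10⁻³¹) = 3.584 × 10⁻²¹ J = 3.58 × 10⁻²¹ J.

KE = 3.58 × 10⁻²¹ J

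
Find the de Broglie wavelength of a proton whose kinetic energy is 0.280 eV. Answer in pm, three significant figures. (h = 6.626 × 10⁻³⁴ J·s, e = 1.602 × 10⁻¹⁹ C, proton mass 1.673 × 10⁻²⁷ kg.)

KE = 0.280 eV = 4.486 × 10⁻²⁰ J.
p = √(2mKE) = √(2 × 1.673 × 10⁻²⁷ × 4.486 × 10⁻²⁰) = 1.225 × 10⁻²³ kg·m/s.
λ = h/p = 6.626 × 10⁻³⁴ / 1.225 × 10⁻²³ = 5.41 × 10⁻¹¹ m = 54.1 pm.

λ = 54.1 pm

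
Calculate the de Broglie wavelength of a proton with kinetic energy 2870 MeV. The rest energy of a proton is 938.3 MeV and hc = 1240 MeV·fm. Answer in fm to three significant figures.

Total energy E = KE + m₀c² = 2870 + 938.3 = 3808.3 MeV.
(pc)² = E² − (m₀c²)² = (3808.3)² − (938.3)² = 1.362 × 10⁷ MeV², so pc = 3691 MeV.
λ = hc/(pc) = 1240 MeV·fm / 3691 MeV = 0.336 fm.

λ = 0.336 fm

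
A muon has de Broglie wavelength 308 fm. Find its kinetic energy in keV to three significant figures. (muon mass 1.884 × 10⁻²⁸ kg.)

KE = 76.7 keV

p = h/λ = 6.626 × 10⁻³⁴ / 3.080 × 10⁻¹³ = 2.151 × 10⁻²¹ kg·m/s.
KE = p²/(2m) = (2.151 × 10⁻²¹)² / (2 × 1.884 × 10⁻²⁸) = 1.228 × 10⁻¹⁴ J = 76.7 keV.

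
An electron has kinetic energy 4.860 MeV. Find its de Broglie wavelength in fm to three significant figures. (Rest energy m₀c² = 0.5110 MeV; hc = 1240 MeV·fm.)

λ = 232 fm

Total energy E = KE + m₀c² = 4.860 + 0.5110 = 5.3710 MeV.
(pc)² = E² − (m₀c²)² = (5.3710)² − (0.5110)² = 28.59 MeV², so pc = 5.347 MeV.
λ = hc/(pc) = 1240 MeV·fm / 5.347 MeV = 232 fm.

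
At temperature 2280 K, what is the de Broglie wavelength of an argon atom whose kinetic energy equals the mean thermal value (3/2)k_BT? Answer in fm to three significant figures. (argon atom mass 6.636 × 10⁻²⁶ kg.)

λ = 8370 fm

KE = (3/2)k_BT = 1.5 × 1.381 × 10⁻²³ × 2280 = 4.723 × 10⁻²⁰ J.
p = √(2mKE) = √(2 × 6.636 × 10⁻²⁶ × 4.723 × 10⁻²⁰) = 7.917 × 10⁻²³ kg·m/s.
λ = h/p = 8.37 × 10⁻¹² m = 8370 fm.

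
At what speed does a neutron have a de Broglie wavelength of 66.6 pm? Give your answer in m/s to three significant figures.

p = h/λ = 6.626 × 10⁻³⁴ / 6.660 × 10⁻¹¹ = 9.949 × 10⁻²⁴ kg·m/s.
v = p/m = 9.949 × 10⁻²⁴ / 1.675 × 10⁻²⁷ = 5.94 × 10³ m/s = 5940 m/s.

v = 5940 m/s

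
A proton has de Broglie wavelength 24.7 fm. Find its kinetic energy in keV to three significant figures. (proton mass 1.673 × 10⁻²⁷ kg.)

KE = 1340 keV

p = h/λ = 6.626 × 10⁻³⁴ / 2.470 × 10⁻¹⁴ = 2.683 × 10⁻²⁰ kg·m/s.
KE = p²/(2m) = (2.683 × 10⁻²⁰)² / (2 × 1.673 × 10⁻²⁷) = 2.151 × 10⁻¹³ J = 1340 keV.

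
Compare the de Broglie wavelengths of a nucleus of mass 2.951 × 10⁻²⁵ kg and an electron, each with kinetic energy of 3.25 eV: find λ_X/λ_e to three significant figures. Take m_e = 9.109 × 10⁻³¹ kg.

At fixed KE, p = √(2mKE) so λ = h/p ∝ 1/√m.
λ_X/λ_e = √(m_e/m_X) = √(9.109 × 10⁻³¹/2.951 × 10⁻²⁵) = √(3.087 × 10⁻⁶) = 1.76 × 10⁻³.

λ_X/λ_e = 1.76 × 10⁻³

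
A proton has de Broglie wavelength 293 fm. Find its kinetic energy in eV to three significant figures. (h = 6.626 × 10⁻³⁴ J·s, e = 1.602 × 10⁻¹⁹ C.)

KE = 9540 eV

p = h/λ = 6.626 × 10⁻³⁴ / 2.930 × 10⁻¹³ = 2.261 × 10⁻²¹ kg·m/s.
KE = p²/(2m) = (2.261 × 10⁻²¹)² / (2 × 1.673 × 10⁻²⁷) = 1.528 × 10⁻¹⁵ J = 9540 eV.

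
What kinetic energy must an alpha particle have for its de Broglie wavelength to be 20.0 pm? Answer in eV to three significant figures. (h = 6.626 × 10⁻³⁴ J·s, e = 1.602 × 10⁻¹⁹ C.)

KE = 0.516 eV

p = h/λ = 6.626 × 10⁻³⁴ / 2.000 × 10⁻¹¹ = 3.313 × 10⁻²³ kg·m/s.
KE = p²/(2m) = (3.313 × 10⁻²³)² / (2 × 6.645 × 10⁻²⁷) = 8.259 × 10⁻²⁰ J = 0.516 eV.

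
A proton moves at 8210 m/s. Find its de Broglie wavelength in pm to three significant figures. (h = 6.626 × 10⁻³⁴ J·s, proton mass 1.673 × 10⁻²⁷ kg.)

λ = 48.2 pm

p = mv = 1.673 × 10⁻²⁷ × 8210 = 1.374 × 10⁻²³ kg·m/s.
λ = h/p = 6.626 × 10⁻³⁴ / 1.374 × 10⁻²³ = 4.82 × 10⁻¹¹ m = 48.2 pm.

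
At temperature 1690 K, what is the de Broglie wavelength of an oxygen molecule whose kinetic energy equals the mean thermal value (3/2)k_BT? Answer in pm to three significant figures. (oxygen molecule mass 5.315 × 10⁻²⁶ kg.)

λ = 10.9 pm

KE = (3/2)k_BT = 1.5 × 1.381 × 10⁻²³ × 1690 = 3.501 × 10⁻²⁰ J.
p = √(2mKE) = √(2 × 5.315 × 10⁻²⁶ × 3.501 × 10⁻²⁰) = 6.100 × 10⁻²³ kg·m/s.
λ = h/p = 1.09 × 10⁻¹¹ m = 10.9 pm.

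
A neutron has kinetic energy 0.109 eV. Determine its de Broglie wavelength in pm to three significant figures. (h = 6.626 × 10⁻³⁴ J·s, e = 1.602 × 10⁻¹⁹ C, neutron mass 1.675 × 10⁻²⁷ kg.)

λ = 86.6 pm

KE = 0.109 eV = 1.746 × 10⁻²⁰ J.
p = √(2mKE) = √(2 × 1.675 × 10⁻²⁷ × 1.746 × 10⁻²⁰) = 7.648 × 10⁻²⁴ kg·m/s.
λ = h/p = 6.626 × 10⁻³⁴ / 7.648 × 10⁻²⁴ = 8.66 × 10⁻¹¹ m = 86.6 pm.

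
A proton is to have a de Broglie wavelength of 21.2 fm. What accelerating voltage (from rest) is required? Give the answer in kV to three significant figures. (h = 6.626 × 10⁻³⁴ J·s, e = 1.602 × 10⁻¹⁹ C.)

p = h/λ = 6.626 × 10⁻³⁴ / 2.120 × 10⁻¹⁴ = 3.125 × 10⁻²⁰ kg·m/s.
KE = p²/(2m) = 2.919 × 10⁻¹³ J.
V = KE/e = 2.919 × 10⁻¹³ / (1.602 × 10⁻¹⁹) = 1820 kV.

V = 1820 kV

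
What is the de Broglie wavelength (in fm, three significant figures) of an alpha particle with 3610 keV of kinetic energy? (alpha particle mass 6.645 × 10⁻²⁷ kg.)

KE = 3610 keV = 5.783 × 10⁻¹³ J.
p = √(2mKE) = √(2 × 6.645 × 10⁻²⁷ × 5.783 × 10⁻¹³) = 8.767 × 10⁻²⁰ kg·m/s.
λ = h/p = 6.626 × 10⁻³⁴ / 8.767 × 10⁻²⁰ = 7.56 × 10⁻¹⁵ m = 7.56 fm.

λ = 7.56 fm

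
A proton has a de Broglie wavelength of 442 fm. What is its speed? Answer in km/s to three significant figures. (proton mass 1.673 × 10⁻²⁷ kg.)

p = h/λ = 6.626 × 10⁻³⁴ / 4.420 × 10⁻¹³ = 1.499 × 10⁻²¹ kg·m/s.
v = p/m = 1.499 × 10⁻²¹ / 1.673 × 10⁻²⁷ = 8.96 × 10⁵ m/s = 896 km/s.

v = 896 km/s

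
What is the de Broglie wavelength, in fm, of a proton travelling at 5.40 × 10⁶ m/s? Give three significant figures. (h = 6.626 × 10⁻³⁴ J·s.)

p = mv = 1.673 × 10⁻²⁷ × 5.40 × 10⁶ = 9.034 × 10⁻²¹ kg·m/s.
λ = h/p = 6.626 × 10⁻³⁴ / 9.034 × 10⁻²¹ = 7.33 × 10⁻¹⁴ m = 73.3 fm.

λ = 73.3 fm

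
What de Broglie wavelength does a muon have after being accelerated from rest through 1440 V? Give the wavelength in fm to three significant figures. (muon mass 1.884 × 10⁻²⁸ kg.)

λ = 2250 fm

KE = eV = 1.602 × 10⁻¹⁹ × 1440 = 2.307 × 10⁻¹⁶ J.
p = √(2mKE) = √(2 × 1.884 × 10⁻²⁸ × 2.307 × 10⁻¹⁶) = 2.948 × 10⁻²² kg·m/s.
λ = h/p = 6.626 × 10⁻³⁴ / 2.948 × 10⁻²² = 2.25 × 10⁻¹² m = 2250 fm.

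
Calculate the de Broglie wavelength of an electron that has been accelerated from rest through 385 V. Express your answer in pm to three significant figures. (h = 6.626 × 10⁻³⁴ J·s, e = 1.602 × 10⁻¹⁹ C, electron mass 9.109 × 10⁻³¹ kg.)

KE = eV = 1.602 × 10⁻¹⁹ × 385.0 = 6.168 × 10⁻¹⁷ J.
p = √(2mKE) = √(2 × 9.109 × 10⁻³¹ × 6.168 × 10⁻¹⁷) = 1.060 × 10⁻²³ kg·m/s.
λ = h/p = 6.626 × 10⁻³⁴ / 1.060 × 10⁻²³ = 6.25 × 10⁻¹¹ m = 62.5 pm.

λ = 62.5 pm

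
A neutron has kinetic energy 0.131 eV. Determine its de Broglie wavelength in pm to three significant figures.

λ = 79.0 pm

KE = 0.131 eV = 2.099 × 10⁻²⁰ J.
p = √(2mKE) = √(2 × 1.675 × 10⁻²⁷ × 2.099 × 10⁻²⁰) = 8.385 × 10⁻²⁴ kg·m/s.
λ = h/p = 6.626 × 10⁻³⁴ / 8.385 × 10⁻²⁴ = 7.90 × 10⁻¹¹ m = 79.0 pm.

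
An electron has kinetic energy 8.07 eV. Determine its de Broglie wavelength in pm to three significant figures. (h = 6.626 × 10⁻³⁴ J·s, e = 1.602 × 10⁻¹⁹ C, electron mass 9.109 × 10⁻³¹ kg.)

λ = 432 pm

KE = 8.07 eV = 1.293 × 10⁻¹⁸ J.
p = √(2mKE) = √(2 × 9.109 × 10⁻³¹ × 1.293 × 10⁻¹⁸) = 1.535 × 10⁻²⁴ kg·m/s.
λ = h/p = 6.626 × 10⁻³⁴ / 1.535 × 10⁻²⁴ = 4.32 × 10⁻¹⁰ m = 432 pm.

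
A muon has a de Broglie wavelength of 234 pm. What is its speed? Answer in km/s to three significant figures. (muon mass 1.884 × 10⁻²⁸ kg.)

v = 15.0 km/s

p = h/λ = 6.626 × 10⁻³⁴ / 2.340 × 10⁻¹⁰ = 2.832 × 10⁻²⁴ kg·m/s.
v = p/m = 2.832 × 10⁻²⁴ / 1.884 × 10⁻²⁸ = 1.50 × 10⁴ m/s = 15.0 km/s.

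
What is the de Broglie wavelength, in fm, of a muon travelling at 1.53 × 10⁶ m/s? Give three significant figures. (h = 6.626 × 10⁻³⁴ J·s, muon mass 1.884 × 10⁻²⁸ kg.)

p = mv = 1.884 × 10⁻²⁸ × 1.53 × 10⁶ = 2.883 × 10⁻²² kg·m/s.
λ = h/p = 6.626 × 10⁻³⁴ / 2.883 × 10⁻²² = 2.30 × 10⁻¹² m = 2300 fm.

λ = 2300 fm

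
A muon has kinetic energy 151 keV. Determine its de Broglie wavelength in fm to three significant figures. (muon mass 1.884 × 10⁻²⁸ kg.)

KE = 151 keV = 2.419 × 10⁻¹⁴ J.
p = √(2mKE) = √(2 × 1.884 × 10⁻²⁸ × 2.419 × 10⁻¹⁴) = 3.019 × 10⁻²¹ kg·m/s.
λ = h/p = 6.626 × 10⁻³⁴ / 3.019 × 10⁻²¹ = 2.19 × 10⁻¹³ m = 219 fm.

λ = 219 fm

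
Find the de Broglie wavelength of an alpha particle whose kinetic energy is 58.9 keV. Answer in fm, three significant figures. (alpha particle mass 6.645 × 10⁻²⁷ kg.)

KE = 58.9 keV = 9.436 × 10⁻¹⁵ J.
p = √(2mKE) = √(2 × 6.645 × 10⁻²⁷ × 9.436 × 10⁻¹⁵) = 1.120 × 10⁻²⁰ kg·m/s.
λ = h/p = 6.626 × 10⁻³⁴ / 1.120 × 10⁻²⁰ = 5.92 × 10⁻¹⁴ m = 59.2 fm.

λ = 59.2 fm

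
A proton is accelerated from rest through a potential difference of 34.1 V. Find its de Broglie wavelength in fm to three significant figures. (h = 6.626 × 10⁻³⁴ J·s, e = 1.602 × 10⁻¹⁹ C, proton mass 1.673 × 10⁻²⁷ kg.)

KE = eV = 1.602 × 10⁻¹⁹ × 34.10 = 5.463 × 10⁻¹⁸ J.
p = √(2mKE) = √(2 × 1.673 × 10⁻²⁷ × 5.463 × 10⁻¹⁸) = 1.352 × 10⁻²² kg·m/s.
λ = h/p = 6.626 × 10⁻³⁴ / 1.352 × 10⁻²² = 4.90 × 10⁻¹² m = 4900 fm.

λ = 4900 fm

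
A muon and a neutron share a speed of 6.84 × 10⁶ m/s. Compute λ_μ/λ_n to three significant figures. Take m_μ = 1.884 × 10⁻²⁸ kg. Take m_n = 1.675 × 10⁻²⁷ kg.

At fixed v, p = mv so λ = h/(mv) ∝ 1/m.
λ_μ/λ_n = m_n/m_μ = 1.675 × 10⁻²⁷/1.884 × 10⁻²⁸ = 8.89.

λ_μ/λ_n = 8.89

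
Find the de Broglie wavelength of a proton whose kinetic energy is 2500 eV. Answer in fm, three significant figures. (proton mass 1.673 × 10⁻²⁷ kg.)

λ = 572 fm

KE = 2500 eV = 4.005 × 10⁻¹⁶ J.
p = √(2mKE) = √(2 × 1.673 × 10⁻²⁷ × 4.005 × 10⁻¹⁶) = 1.158 × 10⁻²¹ kg·m/s.
λ = h/p = 6.626 × 10⁻³⁴ / 1.158 × 10⁻²¹ = 5.72 × 10⁻¹³ m = 572 fm.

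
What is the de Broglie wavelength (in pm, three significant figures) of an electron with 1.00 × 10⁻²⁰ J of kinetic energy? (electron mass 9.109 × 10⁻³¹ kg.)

λ = 4910 pm

p = √(2mKE) = √(2 × 9.109 × 10⁻³¹ × 1.000 × 10⁻²⁰) = 1.350 × 10⁻²⁵ kg·m/s.
λ = h/p = 6.626 × 10⁻³⁴ / 1.350 × 10⁻²⁵ = 4.91 × 10⁻⁹ m = 4910 pm.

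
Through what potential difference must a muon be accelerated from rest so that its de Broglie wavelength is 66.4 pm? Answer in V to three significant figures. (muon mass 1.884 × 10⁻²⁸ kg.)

V = 1.65 V

p = h/λ = 6.626 × 10⁻³⁴ / 6.640 × 10⁻¹¹ = 9.979 × 10⁻²⁴ kg·m/s.
KE = p²/(2m) = 2.643 × 10⁻¹⁹ J.
V = KE/e = 2.643 × 10⁻¹⁹ / (1.602 × 10⁻¹⁹) = 1.65 V.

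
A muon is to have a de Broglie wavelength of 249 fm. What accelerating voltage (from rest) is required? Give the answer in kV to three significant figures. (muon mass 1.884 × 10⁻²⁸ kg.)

p = h/λ = 6.626 × 10⁻³⁴ / 2.490 × 10⁻¹³ = 2.661 × 10⁻²¹ kg·m/s.
KE = p²/(2m) = 1.879 × 10⁻¹⁴ J.
V = KE/e = 1.879 × 10⁻¹⁴ / (1.602 × 10⁻¹⁹) = 117 kV.

V = 117 kV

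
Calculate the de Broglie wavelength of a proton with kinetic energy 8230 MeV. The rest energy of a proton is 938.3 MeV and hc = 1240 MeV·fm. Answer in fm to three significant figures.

λ = 0.136 fm

Total energy E = KE + m₀c² = 8230 + 938.3 = 9168.3 MeV.
(pc)² = E² − (m₀c²)² = (9168.3)² − (938.3)² = 8.318 × 10⁷ MeV², so pc = 9120 MeV.
λ = hc/(pc) = 1240 MeV·fm / 9120 MeV = 0.136 fm.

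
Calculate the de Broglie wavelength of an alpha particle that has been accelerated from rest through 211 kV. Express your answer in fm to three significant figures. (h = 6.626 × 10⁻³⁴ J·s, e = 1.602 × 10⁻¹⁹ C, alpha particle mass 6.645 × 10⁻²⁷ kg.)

KE = 2eV = 2 × 1.602 × 10⁻¹⁹ × 2.110 × 10⁵ = 6.760 × 10⁻¹⁴ J.
p = √(2mKE) = √(2 × 6.645 × 10⁻²⁷ × 6.760 × 10⁻¹⁴) = 2.997 × 10⁻²⁰ kg·m/s.
λ = h/p = 6.626 × 10⁻³⁴ / 2.997 × 10⁻²⁰ = 2.21 × 10⁻¹⁴ m = 22.1 fm.

λ = 22.1 fm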